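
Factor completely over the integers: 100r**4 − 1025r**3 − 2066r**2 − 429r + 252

(4r − 1)(5r + 3)(5r + 7)(r − 12)

Among the possible rational roots, r = 12 is a root, so (r − 12) is a factor; dividing leaves 100r**3 + 175r**2 + 34r − 21.
Then r = −3/5 is a root, giving the factor (5r + 3) and quotient 20r**2 + 23r − 7.
The remaining quadratic factors as (5r + 7)(4r − 1).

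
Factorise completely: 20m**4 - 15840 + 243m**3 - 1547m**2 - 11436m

(4m + 11)(5m + 12)(m + 15)(m - 8)

By the rational root theorem, m = -15 is a root, giving the factor (m + 15) and quotient 20m**3 - 57m**2 - 692m - 1056.
Next, m = -12/5 is a root, so (5m + 12) is a factor; dividing leaves 4m**2 - 21m - 88.
The remaining quadratic factors as (4m + 11)(m - 8).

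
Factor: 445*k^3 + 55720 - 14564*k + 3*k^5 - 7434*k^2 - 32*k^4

(3*k + 10)*(k - 14)*(k - 2)*(k^2 + 2*k + 199)

Testing divisors of the constant over divisors of the leading coefficient, k = 2 is a root, so (k - 2) divides it; the quotient is 3*k^4 - 26*k^3 + 393*k^2 - 6648*k - 27860.
Then k = -10/3 is a root, so (3*k + 10) divides it; the quotient is k^3 - 12*k^2 + 171*k - 2786.
Next, k = 14 is a root, so (k - 14) divides it; the quotient is k^2 + 2*k + 199.
The quadratic k^2 + 2*k + 199 has discriminant -792 < 0 and is irreducible over ℤ.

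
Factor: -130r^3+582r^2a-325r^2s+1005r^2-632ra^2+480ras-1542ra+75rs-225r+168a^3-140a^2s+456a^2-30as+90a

Group: 13r(-10r^2+34ra-25rs+75r-12a^2+10as-30a) + (-14a-3)(-10r^2+34ra-25rs+75r-12a^2+10as-30a); both groups contain (-10r^2+34ra-25rs+75r-12a^2+10as-30a), so (13r-14a-3) is a factor with cofactor -10r^2+34ra-25rs+75r-12a^2+10as-30a.
The cofactor groups again: -10r^2+34ra-25rs+75r-12a^2+10as-30a = -5r(2r-6a+5s-15) + 2a(2r-6a+5s-15); both groups contain (2r-6a+5s-15), giving -(5r-2a)(2r-6a+5s-15).

-(13r-14a-3)(5r-2a)(2r-6a+5s-15)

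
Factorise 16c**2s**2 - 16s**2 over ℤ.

Factor out 16s**2 first: what remains is c**2 - 1.
Recognize a difference of squares with the parts c and 1.

16s**2(c + 1)(c - 1)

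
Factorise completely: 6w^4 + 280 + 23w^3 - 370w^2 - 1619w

Trying the rational-root candidates, w = -7 is a root, so (w + 7) divides it; the quotient is 6w^3 - 19w^2 - 237w + 40.
Continuing, w = 8 is a root, giving the factor (w - 8) and quotient 6w^2 + 29w - 5.
The remaining quadratic factors as (w + 5)(6w - 1).

(6w - 1)(w + 5)(w + 7)(w - 8)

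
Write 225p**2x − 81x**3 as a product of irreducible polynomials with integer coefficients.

Every term has a factor of 9x. Then 25p**2 − 9x**2 = (5p)² − (3x)².

9x(5p + 3x)(5p − 3x)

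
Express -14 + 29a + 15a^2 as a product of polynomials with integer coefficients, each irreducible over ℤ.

Need a pair with product 15·(-14) = -210 and sum 29: that's -6 and 35.
Split the middle term: 15a^2 - 6a + 35a - 14 = 3a(5a - 2) + 7(5a - 2).

(3a + 7)(5a - 2)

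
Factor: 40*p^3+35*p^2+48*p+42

Group as (40*p^3+48*p) + (35*p^2+42) = 8*p*(5*p^2+6) + 7*(5*p^2+6).
Both groups share the factor (5*p^2+6).

(8*p+7)*(5*p^2+6)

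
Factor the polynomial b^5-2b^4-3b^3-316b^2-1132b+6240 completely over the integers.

(b+5)(b-3)(b-8)(b^2+4b+52)

By the rational root theorem, b = 3 is a root, giving the factor (b-3) and quotient b^4+b^3-316b-2080.
Next, b = -5 is a root, so (b+5) is a factor; dividing leaves b^3-4b^2+20b-416.
Then b = 8 is a root, so (b-8) is a factor; dividing leaves b^2+4b+52.
The quadratic b^2+4b+52 has discriminant -192 < 0 and is irreducible over ℤ.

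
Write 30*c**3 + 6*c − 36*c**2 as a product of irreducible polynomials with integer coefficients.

6*c*(5*c − 1)*(c − 1)

Pull out the common factor 6*c, then factor the remaining trinomial.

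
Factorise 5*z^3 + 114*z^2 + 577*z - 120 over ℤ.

Testing divisors of the constant over divisors of the leading coefficient, z = 1/5 is a root, so (5*z - 1) is a factor; dividing leaves z^2 + 23*z + 120.
The remaining quadratic factors as (z + 8)(z + 15).

(5*z - 1)*(z + 15)*(z + 8)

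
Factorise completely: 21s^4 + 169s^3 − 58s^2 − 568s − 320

(3s + 4)(7s + 5)(s + 8)(s − 2)

Trying the rational-root candidates, s = −4/3 is a root, so (3s + 4) divides it; the quotient is 7s^3 + 47s^2 − 82s − 80.
Continuing, s = 2 is a root, so (s − 2) is a factor; dividing leaves 7s^2 + 61s + 40.
The remaining quadratic factors as (s + 8)(7s + 5).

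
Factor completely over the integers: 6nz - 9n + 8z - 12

Group as (6nz - 9n) + (8z - 12) = 3n(2z - 3) + 4(2z - 3).
Both groups share the factor (2z - 3).

(2z - 3)(3n + 4)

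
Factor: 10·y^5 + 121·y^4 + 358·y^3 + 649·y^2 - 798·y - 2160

Testing divisors of the constant over divisors of the leading coefficient, y = -9 is a root, so (y + 9) is a factor; dividing leaves 10·y^4 + 31·y^3 + 79·y^2 - 62·y - 240.
Then y = -8/5 is a root, giving the factor (5·y + 8) and quotient 2·y^3 + 3·y^2 + 11·y - 30.
Next, y = 3/2 is a root, so (2·y - 3) divides it; the quotient is y^2 + 3·y + 10.
The quadratic y^2 + 3·y + 10 has discriminant -31 < 0 and is irreducible over ℤ.

(2·y - 3)·(5·y + 8)·(y + 9)·(y^2 + 3·y + 10)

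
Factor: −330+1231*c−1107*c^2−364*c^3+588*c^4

(2*c−1)*(6*c−5)*(7*c+11)*(7*c−6)

Trying the rational-root candidates, c = 6/7 is a root, so (7*c−6) divides it; the quotient is 84*c^3+20*c^2−141*c+55.
Next, c = 1/2 is a root, so (2*c−1) divides it; the quotient is 42*c^2+31*c−55.
The remaining quadratic factors as (6*c−5)(7*c+11).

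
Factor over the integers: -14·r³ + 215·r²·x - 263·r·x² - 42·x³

Group: 2·r·(-7·r² + 97·r·x + 14·x²) - 3·x·(-7·r² + 97·r·x + 14·x²); both groups contain (-7·r² + 97·r·x + 14·x²), so (2·r - 3·x) is a factor with cofactor -7·r² + 97·r·x + 14·x².
The cofactor groups again: -7·r² + 97·r·x + 14·x² = -r·(7·r + x) + 14·x·(7·r + x); both groups contain (7·r + x), giving -(r - 14·x)·(7·r + x).

-(2·r - 3·x)·(7·r + x)·(r - 14·x)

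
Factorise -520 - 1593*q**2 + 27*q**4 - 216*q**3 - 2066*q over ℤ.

Among the possible rational roots, q = -10/3 is a root, giving the factor (3*q + 10) and quotient 9*q**3 - 102*q**2 - 191*q - 52.
Next, q = -4/3 is a root, so (3*q + 4) divides it; the quotient is 3*q**2 - 38*q - 13.
The remaining quadratic factors as (q - 13)(3*q + 1).

(3*q + 1)*(3*q + 10)*(3*q + 4)*(q - 13)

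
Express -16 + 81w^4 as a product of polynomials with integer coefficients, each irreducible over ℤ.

(3w + 2)(3w - 2)(9w^2 + 4)

(3w)⁴ − (2)⁴ = ((3w)² − (2)²)((3w)² + (2)²); the first factor splits again, the second (9w^2 + 4) is irreducible.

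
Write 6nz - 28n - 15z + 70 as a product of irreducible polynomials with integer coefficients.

Group as (6nz - 28n) + (-15z + 70) = 2n(3z - 14) - 5(3z - 14).
Both groups share the factor (3z - 14).

(2n - 5)(3z - 14)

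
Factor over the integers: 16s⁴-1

(2s+1)(2s-1)(4s²+1)

(2s)⁴ − (1)⁴ = ((2s)² − (1)²)((2s)² + (1)²); the first factor splits again, the second (4s²+1) is irreducible.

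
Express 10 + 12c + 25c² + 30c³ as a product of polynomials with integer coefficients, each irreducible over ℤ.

Group as (30c³ + 12c) + (25c² + 10) = 6c(5c² + 2) + 5(5c² + 2).
Both groups share the factor (5c² + 2).

(6c + 5)(5c² + 2)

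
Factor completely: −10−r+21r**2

Need a pair with product 21·(−10) = −210 and sum −1: that's 14 and −15.
Split the middle term: 21r**2+14r − 15r−10 = 7r(3r+2) − 5(3r+2).

(3r+2)(7r−5)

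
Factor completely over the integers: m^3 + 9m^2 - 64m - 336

By the rational root theorem, m = 7 is a root, so (m - 7) is a factor; dividing leaves m^2 + 16m + 48.
The remaining quadratic factors as (m + 12)(m + 4).

(m + 12)(m + 4)(m - 7)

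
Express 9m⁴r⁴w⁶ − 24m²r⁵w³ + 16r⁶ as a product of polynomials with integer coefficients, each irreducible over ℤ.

r⁴(3m²w³ − 4r)²

Every term has a factor of r⁴; factoring it out leaves 9m⁴w⁶ − 24m²rw³ + 16r².
Recognize a perfect-square trinomial with the parts 3m²w³ and 4r.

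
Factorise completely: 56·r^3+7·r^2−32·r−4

Group as (56·r^3−32·r) + (7·r^2−4) = 8·r·(7·r^2−4) + (7·r^2−4).
Both groups share the factor (7·r^2−4).

(8·r+1)·(7·r^2−4)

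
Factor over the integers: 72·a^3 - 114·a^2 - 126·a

Pull out the common factor 6·a, then factor the remaining trinomial.

6·a·(3·a - 7)·(4·a + 3)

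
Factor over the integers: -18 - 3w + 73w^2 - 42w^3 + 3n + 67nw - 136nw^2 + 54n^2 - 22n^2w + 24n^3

Group: 6n(4n^2 - 5nw + 11n - 21w^2 + 5w + 6) + (2w - 3)(4n^2 - 5nw + 11n - 21w^2 + 5w + 6); both groups contain (4n^2 - 5nw + 11n - 21w^2 + 5w + 6), so (6n + 2w - 3) is a factor with cofactor 4n^2 - 5nw + 11n - 21w^2 + 5w + 6.
The cofactor groups again: 4n^2 - 5nw + 11n - 21w^2 + 5w + 6 = 4n(n - 3w + 2) + (7w + 3)(n - 3w + 2); both groups contain (n - 3w + 2), giving (4n + 7w + 3)(n - 3w + 2).

(4n + 7w + 3)(6n + 2w - 3)(n - 3w + 2)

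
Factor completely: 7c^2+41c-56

(7c-8)(c+7)

Need a pair with product 7·(-56) = -392 and sum 41: that's -8 and 49.
Split the middle term: 7c^2-8c + 49c-56 = c(7c-8) + 7(7c-8).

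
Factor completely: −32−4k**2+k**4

Substitute u = k**2 to get a quadratic in u, then factor.
k**2−8 is irreducible over ℤ (8 is not a perfect square).
k**2+4 is irreducible over ℤ (sum of squares).

(k**2+4)(k**2−8)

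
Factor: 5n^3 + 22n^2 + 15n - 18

Trying the rational-root candidates, n = 3/5 is a root, giving the factor (5n - 3) and quotient n^2 + 5n + 6.
The remaining quadratic factors as (n + 2)(n + 3).

(5n - 3)(n + 2)(n + 3)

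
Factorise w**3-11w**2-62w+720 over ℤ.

Trying the rational-root candidates, w = 9 is a root, so (w-9) is a factor; dividing leaves w**2-2w-80.
The remaining quadratic factors as (w-10)(w+8).

(w+8)(w-10)(w-9)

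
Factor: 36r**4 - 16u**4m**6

-4(2u**2m**3 + 3r**2)(2u**2m**3 - 3r**2)

Every term has a factor of 4; factoring it out leaves -4u**4m**6 + 9r**4.
Recognize a difference of squares with the parts 3r**2 and 2u**2m**3.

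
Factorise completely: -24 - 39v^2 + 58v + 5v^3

Trying the rational-root candidates, v = 6 is a root, so (v - 6) divides it; the quotient is 5v^2 - 9v + 4.
The remaining quadratic factors as (5v - 4)(v - 1).

(5v - 4)(v - 1)(v - 6)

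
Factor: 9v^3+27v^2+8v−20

(3v+5)(3v−2)(v+2)

Trying the rational-root candidates, v = 2/3 is a root, so (3v−2) divides it; the quotient is 3v^2+11v+10.
The remaining quadratic factors as (3v+5)(v+2).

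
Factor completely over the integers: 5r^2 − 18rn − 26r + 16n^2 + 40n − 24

Group: r(5r − 8n + 4) + (−2n − 6)(5r − 8n + 4); both groups contain (5r − 8n + 4).

(r − 2n − 6)(5r − 8n + 4)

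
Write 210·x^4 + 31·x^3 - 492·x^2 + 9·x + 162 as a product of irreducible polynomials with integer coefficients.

(2·x + 3)·(3·x - 2)·(5·x + 3)·(7·x - 9)

Trying the rational-root candidates, x = -3/5 is a root, so (5·x + 3) is a factor; dividing leaves 42·x^3 - 19·x^2 - 87·x + 54.
Next, x = 2/3 is a root, giving the factor (3·x - 2) and quotient 14·x^2 + 3·x - 27.
The remaining quadratic factors as (2·x + 3)(7·x - 9).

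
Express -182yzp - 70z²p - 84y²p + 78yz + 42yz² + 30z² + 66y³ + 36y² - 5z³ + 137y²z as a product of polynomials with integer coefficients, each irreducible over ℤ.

Group: 2y(33y² + 52yz - 42yp + 18y - 5z² - 70zp + 30z) + z(33y² + 52yz - 42yp + 18y - 5z² - 70zp + 30z); both groups contain (33y² + 52yz - 42yp + 18y - 5z² - 70zp + 30z), so (2y + z) is a factor with cofactor 33y² + 52yz - 42yp + 18y - 5z² - 70zp + 30z.
The cofactor groups again: 33y² + 52yz - 42yp + 18y - 5z² - 70zp + 30z = 3y(11y - z - 14p + 6) + 5z(11y - z - 14p + 6); both groups contain (11y - z - 14p + 6), giving (3y + 5z)(11y - z - 14p + 6).

(11y - z - 14p + 6)(2y + z)(3y + 5z)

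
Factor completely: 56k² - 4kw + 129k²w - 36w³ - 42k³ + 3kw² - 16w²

Group: 3k(-14k² + kw + 4w²) + (-9w - 4)(-14k² + kw + 4w²); both groups contain (-14k² + kw + 4w²), so (3k - 9w - 4) is a factor with cofactor -14k² + kw + 4w².
The cofactor groups again: -14k² + kw + 4w² = -7k(2k + w) + 4w(2k + w); both groups contain (2k + w), giving -(7k - 4w)(2k + w).

-(2k + w)(3k - 9w - 4)(7k - 4w)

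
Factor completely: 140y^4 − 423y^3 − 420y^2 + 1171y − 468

Among the possible rational roots, y = 13/4 is a root, so (4y − 13) is a factor; dividing leaves 35y^3 + 8y^2 − 79y + 36.
Next, y = 4/7 is a root, giving the factor (7y − 4) and quotient 5y^2 + 4y − 9.
The remaining quadratic factors as (5y + 9)(y − 1).

(4y − 13)(5y + 9)(7y − 4)(y − 1)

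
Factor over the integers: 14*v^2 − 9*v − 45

Need a pair with product 14·(−45) = −630 and sum −9: that's −30 and 21.
Split the middle term: 14*v^2 − 30*v + 21*v − 45 = 2*v*(7*v − 15) + 3*(7*v − 15).

(2*v + 3)*(7*v − 15)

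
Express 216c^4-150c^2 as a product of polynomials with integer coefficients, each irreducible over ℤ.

6c^2(6c+5)(6c-5)

Pull out the common factor 6c^2; 36c^2-25 is a difference of squares.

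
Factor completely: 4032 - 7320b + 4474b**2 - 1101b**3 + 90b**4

(3b - 8)(5b - 12)(6b - 7)(b - 6)

By the rational root theorem, b = 7/6 is a root, so (6b - 7) is a factor; dividing leaves 15b**3 - 166b**2 + 552b - 576.
Continuing, b = 8/3 is a root, so (3b - 8) is a factor; dividing leaves 5b**2 - 42b + 72.
The remaining quadratic factors as (5b - 12)(b - 6).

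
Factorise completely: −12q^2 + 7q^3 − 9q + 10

(7q − 5)(q + 1)(q − 2)

Testing divisors of the constant over divisors of the leading coefficient, q = −1 is a root, so (q + 1) is a factor; dividing leaves 7q^2 − 19q + 10.
The remaining quadratic factors as (7q − 5)(q − 2).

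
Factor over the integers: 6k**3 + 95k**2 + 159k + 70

(6k + 5)(k + 1)(k + 14)

Testing divisors of the constant over divisors of the leading coefficient, k = −5/6 is a root, so (6k + 5) divides it; the quotient is k**2 + 15k + 14.
The remaining quadratic factors as (k + 14)(k + 1).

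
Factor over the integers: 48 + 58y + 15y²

Need a pair with product 15·48 = 720 and sum 58: that's 40 and 18.
Split the middle term: 15y² + 40y + 18y + 48 = 5y(3y + 8) + 6(3y + 8).

(3y + 8)(5y + 6)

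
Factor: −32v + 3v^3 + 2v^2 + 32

(3v − 4)(v + 4)(v − 2)

Testing divisors of the constant over divisors of the leading coefficient, v = 2 is a root, so (v − 2) divides it; the quotient is 3v^2 + 8v − 16.
The remaining quadratic factors as (3v − 4)(v + 4).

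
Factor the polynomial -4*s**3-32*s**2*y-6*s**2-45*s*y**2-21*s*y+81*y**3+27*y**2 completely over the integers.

Group: s*(-4*s**2-36*s*y-6*s-81*y**2-27*y) - y*(-4*s**2-36*s*y-6*s-81*y**2-27*y); both groups contain (-4*s**2-36*s*y-6*s-81*y**2-27*y), so (s-y) is a factor with cofactor -4*s**2-36*s*y-6*s-81*y**2-27*y.
The cofactor groups again: -4*s**2-36*s*y-6*s-81*y**2-27*y = -2*s*(2*s+9*y) + (-9*y-3)*(2*s+9*y); both groups contain (2*s+9*y), giving -(2*s+9*y+3)*(2*s+9*y).

-(2*s+9*y)*(2*s+9*y+3)*(s-y)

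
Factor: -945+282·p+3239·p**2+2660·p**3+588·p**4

(2·p+5)·(6·p+7)·(7·p+9)·(7·p-3)

Among the possible rational roots, p = -9/7 is a root, so (7·p+9) is a factor; dividing leaves 84·p**3+272·p**2+113·p-105.
Then p = -5/2 is a root, so (2·p+5) divides it; the quotient is 42·p**2+31·p-21.
The remaining quadratic factors as (6·p+7)(7·p-3).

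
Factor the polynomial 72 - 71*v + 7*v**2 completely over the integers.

Need a pair with product 7·72 = 504 and sum -71: that's -8 and -63.
Split the middle term: 7*v**2 - 8*v - 63*v + 72 = v*(7*v - 8) - 9*(7*v - 8).

(7*v - 8)*(v - 9)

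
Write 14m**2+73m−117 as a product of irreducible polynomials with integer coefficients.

Need a pair with product 14·(−117) = −1638 and sum 73: that's 91 and −18.
Split the middle term: 14m**2+91m − 18m−117 = 7m(2m+13) − 9(2m+13).

(2m+13)(7m−9)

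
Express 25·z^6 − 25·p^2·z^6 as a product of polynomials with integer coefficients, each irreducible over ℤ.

−25·z^6·(p + 1)·(p − 1)

Pull out the common factor 25·z^6, leaving −p^2 + 1.
Recognize a difference of squares with the parts 1 and p.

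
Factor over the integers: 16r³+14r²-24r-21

Group as (16r³-24r) + (14r²-21) = 8r(2r²-3) + 7(2r²-3).
Both groups share the factor (2r²-3).

(8r+7)(2r²-3)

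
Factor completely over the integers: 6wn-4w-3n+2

(2w-1)(3n-2)

Group as (6wn-4w) + (-3n+2) = 2w(3n-2) - (3n-2).
Both groups share the factor (3n-2).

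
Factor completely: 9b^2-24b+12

Pull out the common factor 3, then factor the remaining trinomial.

3(3b-2)(b-2)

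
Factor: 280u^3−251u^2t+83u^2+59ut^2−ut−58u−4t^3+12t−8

Group: 7u(40u^2−13ut−11u+t^2+t−2) + (−4t+4)(40u^2−13ut−11u+t^2+t−2); both groups contain (40u^2−13ut−11u+t^2+t−2), so (7u−4t+4) is a factor with cofactor 40u^2−13ut−11u+t^2+t−2.
The cofactor groups again: 40u^2−13ut−11u+t^2+t−2 = 5u(8u−t+1) + (−t−2)(8u−t+1); both groups contain (8u−t+1), giving (5u−t−2)(8u−t+1).

(7u−4t+4)(5u−t−2)(8u−t+1)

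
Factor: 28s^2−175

7(2s+5)(2s−5)

Every term has a factor of 7. Then 4s^2−25 = (2s)² − (5)².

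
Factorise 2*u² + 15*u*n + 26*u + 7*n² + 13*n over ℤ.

(u + 7*n + 13)*(2*u + n)

Group: 2*u*(u + 7*n + 13) + n*(u + 7*n + 13); both groups contain (u + 7*n + 13).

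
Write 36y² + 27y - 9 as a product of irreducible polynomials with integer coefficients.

9(4y - 1)(y + 1)

Pull out the common factor 9, then factor the remaining trinomial.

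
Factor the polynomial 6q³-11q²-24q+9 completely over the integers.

By the rational root theorem, q = -3/2 is a root, giving the factor (2q+3) and quotient 3q²-10q+3.
The remaining quadratic factors as (3q-1)(q-3).

(2q+3)(3q-1)(q-3)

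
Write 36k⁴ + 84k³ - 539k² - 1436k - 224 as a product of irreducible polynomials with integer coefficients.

(2k + 7)(3k + 8)(6k + 1)(k - 4)

By the rational root theorem, k = -7/2 is a root, giving the factor (2k + 7) and quotient 18k³ - 21k² - 196k - 32.
Then k = -1/6 is a root, so (6k + 1) divides it; the quotient is 3k² - 4k - 32.
The remaining quadratic factors as (3k + 8)(k - 4).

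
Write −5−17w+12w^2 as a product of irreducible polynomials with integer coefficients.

Need a pair with product 12·(−5) = −60 and sum −17: that's 3 and −20.
Split the middle term: 12w^2+3w − 20w−5 = 3w(4w+1) − 5(4w+1).

(3w−5)(4w+1)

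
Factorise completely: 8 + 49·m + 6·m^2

Need a pair with product 6·8 = 48 and sum 49: that's 48 and 1.
Split the middle term: 6·m^2 + 48·m + m + 8 = 6·m·(m + 8) + (m + 8).

(6·m + 1)·(m + 8)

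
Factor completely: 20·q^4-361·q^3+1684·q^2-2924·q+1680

(4·q-5)·(5·q-14)·(q-12)·(q-2)

By the rational root theorem, q = 12 is a root, so (q-12) divides it; the quotient is 20·q^3-121·q^2+232·q-140.
Then q = 2 is a root, giving the factor (q-2) and quotient 20·q^2-81·q+70.
The remaining quadratic factors as (5·q-14)(4·q-5).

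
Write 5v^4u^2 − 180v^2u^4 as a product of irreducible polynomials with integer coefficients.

Factor out 5v^2u^2, leaving v^2 − 36u^2, which is a difference of two squares.

5u^2v^2(v − 6u)(v + 6u)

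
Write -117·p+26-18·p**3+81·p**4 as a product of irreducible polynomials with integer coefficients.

Group as (81·p**4-117·p) + (-18·p**3+26) = 9·p·(9·p**3-13) - 2·(9·p**3-13).
Both groups share the factor (9·p**3-13).

(9·p-2)·(9·p**3-13)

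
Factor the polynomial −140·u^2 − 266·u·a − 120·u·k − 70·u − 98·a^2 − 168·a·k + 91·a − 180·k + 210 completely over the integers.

−(10·u + 14·a + 15)·(14·u + 7·a + 12·k − 14)

Group: −14·u·(10·u + 14·a + 15) + (−7·a − 12·k + 14)·(10·u + 14·a + 15); both groups contain (10·u + 14·a + 15).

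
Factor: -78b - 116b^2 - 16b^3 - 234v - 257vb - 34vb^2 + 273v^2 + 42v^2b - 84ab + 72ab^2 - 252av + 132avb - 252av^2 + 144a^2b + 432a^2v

Group: 3v(144a^2 - 84av + 72ab - 84a + 14vb + 91v - 16b^2 - 116b - 78) + b(144a^2 - 84av + 72ab - 84a + 14vb + 91v - 16b^2 - 116b - 78); both groups contain (144a^2 - 84av + 72ab - 84a + 14vb + 91v - 16b^2 - 116b - 78), so (3v + b) is a factor with cofactor 144a^2 - 84av + 72ab - 84a + 14vb + 91v - 16b^2 - 116b - 78.
The cofactor groups again: 144a^2 - 84av + 72ab - 84a + 14vb + 91v - 16b^2 - 116b - 78 = 12a(12a - 7v + 8b + 6) + (-2b - 13)(12a - 7v + 8b + 6); both groups contain (12a - 7v + 8b + 6), giving (12a - 2b - 13)(12a - 7v + 8b + 6).

(12a - 7v + 8b + 6)(12a - 2b - 13)(3v + b)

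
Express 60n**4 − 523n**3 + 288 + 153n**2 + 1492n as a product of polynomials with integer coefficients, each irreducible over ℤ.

(3n + 4)(4n − 9)(5n + 1)(n − 8)

Testing divisors of the constant over divisors of the leading coefficient, n = 8 is a root, giving the factor (n − 8) and quotient 60n**3 − 43n**2 − 191n − 36.
Next, n = 9/4 is a root, so (4n − 9) is a factor; dividing leaves 15n**2 + 23n + 4.
The remaining quadratic factors as (3n + 4)(5n + 1).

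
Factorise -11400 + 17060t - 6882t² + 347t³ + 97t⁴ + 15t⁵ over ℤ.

Among the possible rational roots, t = 6/5 is a root, so (5t - 6) is a factor; dividing leaves 3t⁴ + 23t³ + 97t² - 1260t + 1900.
Then t = 2 is a root, so (t - 2) divides it; the quotient is 3t³ + 29t² + 155t - 950.
Then t = 10/3 is a root, so (3t - 10) is a factor; dividing leaves t² + 13t + 95.
The quadratic t² + 13t + 95 has discriminant -211 < 0 and is irreducible over ℤ.

(3t - 10)(5t - 6)(t - 2)(t² + 13t + 95)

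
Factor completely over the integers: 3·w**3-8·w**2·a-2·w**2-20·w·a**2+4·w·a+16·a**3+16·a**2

(3·w-2·a-2)·(w-4·a)·(w+2·a)

Group: 3·w·(w**2-2·w·a-8·a**2) + (-2·a-2)·(w**2-2·w·a-8·a**2); both groups contain (w**2-2·w·a-8·a**2), so (3·w-2·a-2) is a factor with cofactor w**2-2·w·a-8·a**2.
The cofactor groups again: w**2-2·w·a-8·a**2 = w·(w-4·a) + 2·a·(w-4·a); both groups contain (w-4·a), giving (w+2·a)·(w-4·a).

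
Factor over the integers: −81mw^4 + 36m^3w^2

9mw^2(2m + 3w)(2m − 3w)

Every term has a factor of 9mw^2. Then 4m^2 − 9w^2 = (2m)² − (3w)².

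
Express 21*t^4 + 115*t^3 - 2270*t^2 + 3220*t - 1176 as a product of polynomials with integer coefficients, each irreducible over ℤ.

(3*t - 2)*(7*t - 6)*(t + 14)*(t - 7)

Trying the rational-root candidates, t = 7 is a root, so (t - 7) is a factor; dividing leaves 21*t^3 + 262*t^2 - 436*t + 168.
Continuing, t = 6/7 is a root, so (7*t - 6) divides it; the quotient is 3*t^2 + 40*t - 28.
The remaining quadratic factors as (t + 14)(3*t - 2).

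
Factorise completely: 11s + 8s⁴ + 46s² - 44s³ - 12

Testing divisors of the constant over divisors of the leading coefficient, s = 4 is a root, so (s - 4) divides it; the quotient is 8s³ - 12s² - 2s + 3.
Continuing, s = -1/2 is a root, so (2s + 1) is a factor; dividing leaves 4s² - 8s + 3.
The remaining quadratic factors as (2s - 1)(2s - 3).

(2s + 1)(2s - 1)(2s - 3)(s - 4)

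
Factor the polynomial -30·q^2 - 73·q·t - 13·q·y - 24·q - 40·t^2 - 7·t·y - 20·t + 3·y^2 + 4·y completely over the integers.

-(5·q + 8·t + 3·y + 4)·(6·q + 5·t - y)

Group: -5·q·(6·q + 5·t - y) + (-8·t - 3·y - 4)·(6·q + 5·t - y); both groups contain (6·q + 5·t - y).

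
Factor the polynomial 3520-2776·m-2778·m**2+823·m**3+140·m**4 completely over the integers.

(4·m-11)·(5·m-4)·(7·m+10)·(m+8)

Trying the rational-root candidates, m = -10/7 is a root, giving the factor (7·m+10) and quotient 20·m**3+89·m**2-524·m+352.
Continuing, m = 11/4 is a root, giving the factor (4·m-11) and quotient 5·m**2+36·m-32.
The remaining quadratic factors as (5·m-4)(m+8).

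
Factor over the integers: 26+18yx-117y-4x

Group as (18yx-117y) + (-4x+26) = 9y(2x-13) - 2(2x-13).
Both groups share the factor (2x-13).

(2x-13)(9y-2)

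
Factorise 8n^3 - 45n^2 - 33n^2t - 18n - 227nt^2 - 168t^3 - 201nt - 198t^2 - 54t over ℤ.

Group: n(8n^2 - 57nt - 45n - 56t^2 - 66t - 18) + 3t(8n^2 - 57nt - 45n - 56t^2 - 66t - 18); both groups contain (8n^2 - 57nt - 45n - 56t^2 - 66t - 18), so (n + 3t) is a factor with cofactor 8n^2 - 57nt - 45n - 56t^2 - 66t - 18.
The cofactor groups again: 8n^2 - 57nt - 45n - 56t^2 - 66t - 18 = 8n(n - 8t - 6) + (7t + 3)(n - 8t - 6); both groups contain (n - 8t - 6), giving (8n + 7t + 3)(n - 8t - 6).

(8n + 7t + 3)(n + 3t)(n - 8t - 6)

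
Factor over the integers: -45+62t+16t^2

(2t+9)(8t-5)

Need a pair with product 16·(-45) = -720 and sum 62: that's -10 and 72.
Split the middle term: 16t^2-10t + 72t-45 = 2t(8t-5) + 9(8t-5).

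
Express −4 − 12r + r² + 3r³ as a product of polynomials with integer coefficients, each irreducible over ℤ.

Group as (3r³ − 12r) + (r² − 4) = 3r(r² − 4) + (r² − 4).
Both groups share the factor (r² − 4).

(3r + 1)(r + 2)(r − 2)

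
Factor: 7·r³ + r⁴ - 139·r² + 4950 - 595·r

(r + 10)·(r + 11)·(r - 5)·(r - 9)

Testing divisors of the constant over divisors of the leading coefficient, r = -10 is a root, giving the factor (r + 10) and quotient r³ - 3·r² - 109·r + 495.
Then r = 9 is a root, so (r - 9) is a factor; dividing leaves r² + 6·r - 55.
The remaining quadratic factors as (r - 5)(r + 11).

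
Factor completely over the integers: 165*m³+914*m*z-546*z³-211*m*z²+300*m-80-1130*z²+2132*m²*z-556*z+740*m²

(11*m-6*z-2)*(15*m+7*z+10)*(m+13*z+4)

Group: m*(165*m²-13*m*z+80*m-42*z²-74*z-20) + (13*z+4)*(165*m²-13*m*z+80*m-42*z²-74*z-20); both groups contain (165*m²-13*m*z+80*m-42*z²-74*z-20), so (m+13*z+4) is a factor with cofactor 165*m²-13*m*z+80*m-42*z²-74*z-20.
The cofactor groups again: 165*m²-13*m*z+80*m-42*z²-74*z-20 = 11*m*(15*m+7*z+10) + (-6*z-2)*(15*m+7*z+10); both groups contain (15*m+7*z+10), giving (11*m-6*z-2)*(15*m+7*z+10).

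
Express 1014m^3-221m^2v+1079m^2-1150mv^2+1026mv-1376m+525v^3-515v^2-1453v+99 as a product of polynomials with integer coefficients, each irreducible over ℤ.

Group: 6m(169m^2+104mv-130m-105v^2-128v+9) + (-5v+11)(169m^2+104mv-130m-105v^2-128v+9); both groups contain (169m^2+104mv-130m-105v^2-128v+9), so (6m-5v+11) is a factor with cofactor 169m^2+104mv-130m-105v^2-128v+9.
The cofactor groups again: 169m^2+104mv-130m-105v^2-128v+9 = 13m(13m+15v-1) + (-7v-9)(13m+15v-1); both groups contain (13m+15v-1), giving (13m-7v-9)(13m+15v-1).

(13m+15v-1)(13m-7v-9)(6m-5v+11)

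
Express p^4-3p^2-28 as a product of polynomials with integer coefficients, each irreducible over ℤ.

(p^2+4)(p^2-7)

Substitute u = p^2 to get a quadratic in u, then factor.
p^2+4 is irreducible over ℤ (sum of squares).
p^2-7 is irreducible over ℤ (7 is not a perfect square).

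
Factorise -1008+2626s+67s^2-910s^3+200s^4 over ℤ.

(2s-7)(4s-9)(5s+8)(5s-2)

By the rational root theorem, s = -8/5 is a root, so (5s+8) divides it; the quotient is 40s^3-246s^2+407s-126.
Next, s = 7/2 is a root, so (2s-7) divides it; the quotient is 20s^2-53s+18.
The remaining quadratic factors as (5s-2)(4s-9).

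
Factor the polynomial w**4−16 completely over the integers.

(w)⁴ − (2)⁴ = ((w)² − (2)²)((w)² + (2)²); the first factor splits again, the second (w**2+4) is irreducible.

(w+2)(w−2)(w**2+4)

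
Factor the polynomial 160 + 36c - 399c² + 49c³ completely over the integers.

(7c + 4)(7c - 5)(c - 8)

Among the possible rational roots, c = -4/7 is a root, giving the factor (7c + 4) and quotient 7c² - 61c + 40.
The remaining quadratic factors as (c - 8)(7c - 5).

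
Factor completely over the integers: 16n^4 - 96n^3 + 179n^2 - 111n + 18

By the rational root theorem, n = 3 is a root, giving the factor (n - 3) and quotient 16n^3 - 48n^2 + 35n - 6.
Continuing, n = 1/4 is a root, so (4n - 1) is a factor; dividing leaves 4n^2 - 11n + 6.
The remaining quadratic factors as (n - 2)(4n - 3).

(4n - 1)(4n - 3)(n - 2)(n - 3)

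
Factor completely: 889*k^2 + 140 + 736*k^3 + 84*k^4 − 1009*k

Among the possible rational roots, k = −5/2 is a root, so (2*k + 5) is a factor; dividing leaves 42*k^3 + 263*k^2 − 213*k + 28.
Continuing, k = 1/6 is a root, so (6*k − 1) is a factor; dividing leaves 7*k^2 + 45*k − 28.
The remaining quadratic factors as (k + 7)(7*k − 4).

(2*k + 5)*(6*k − 1)*(7*k − 4)*(k + 7)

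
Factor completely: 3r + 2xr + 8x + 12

(2x + 3)(r + 4)

Group as (2xr + 8x) + (3r + 12) = 2x(r + 4) + 3(r + 4).
Both groups share the factor (r + 4).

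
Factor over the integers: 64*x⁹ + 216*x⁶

Factor out 8*x⁶ first: what remains is 8*x³ + 27.
Recognize a sum of cubes with the parts 3 and 2*x.

8*x⁶*(2*x + 3)*(4*x² − 6*x + 9)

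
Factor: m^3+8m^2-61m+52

Testing divisors of the constant over divisors of the leading coefficient, m = 4 is a root, so (m-4) divides it; the quotient is m^2+12m-13.
The remaining quadratic factors as (m+13)(m-1).

(m+13)(m-1)(m-4)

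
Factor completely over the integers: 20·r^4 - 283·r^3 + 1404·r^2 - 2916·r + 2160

(4·r - 15)·(5·r - 12)·(r - 2)·(r - 6)

Testing divisors of the constant over divisors of the leading coefficient, r = 15/4 is a root, so (4·r - 15) divides it; the quotient is 5·r^3 - 52·r^2 + 156·r - 144.
Next, r = 6 is a root, so (r - 6) is a factor; dividing leaves 5·r^2 - 22·r + 24.
The remaining quadratic factors as (5·r - 12)(r - 2).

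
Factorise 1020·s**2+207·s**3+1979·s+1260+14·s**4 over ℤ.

By the rational root theorem, s = -7 is a root, so (s+7) is a factor; dividing leaves 14·s**3+109·s**2+257·s+180.
Then s = -4 is a root, so (s+4) is a factor; dividing leaves 14·s**2+53·s+45.
The remaining quadratic factors as (7·s+9)(2·s+5).

(2·s+5)·(7·s+9)·(s+4)·(s+7)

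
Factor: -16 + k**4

Substitute u = k**2 to get a quadratic in u, then factor.
k**2 - 4 is a difference of squares.
k**2 + 4 is irreducible over ℤ (sum of squares).

(k + 2)*(k - 2)*(k**2 + 4)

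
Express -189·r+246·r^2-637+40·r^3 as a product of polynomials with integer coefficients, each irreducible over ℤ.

Testing divisors of the constant over divisors of the leading coefficient, r = -7/5 is a root, so (5·r+7) divides it; the quotient is 8·r^2+38·r-91.
The remaining quadratic factors as (2·r+13)(4·r-7).

(2·r+13)·(4·r-7)·(5·r+7)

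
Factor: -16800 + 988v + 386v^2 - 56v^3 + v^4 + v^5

(v + 7)(v + 8)(v - 6)(v^2 - 8v + 50)

Testing divisors of the constant over divisors of the leading coefficient, v = -8 is a root, so (v + 8) is a factor; dividing leaves v^4 - 7v^3 + 386v - 2100.
Then v = -7 is a root, giving the factor (v + 7) and quotient v^3 - 14v^2 + 98v - 300.
Next, v = 6 is a root, so (v - 6) is a factor; dividing leaves v^2 - 8v + 50.
The quadratic v^2 - 8v + 50 has discriminant -136 < 0 and is irreducible over ℤ.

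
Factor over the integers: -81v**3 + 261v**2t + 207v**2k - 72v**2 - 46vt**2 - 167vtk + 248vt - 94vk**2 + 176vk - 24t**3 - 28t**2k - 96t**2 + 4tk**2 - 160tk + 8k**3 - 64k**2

Group: 9v(-9v**2 + 25vt + 19vk - 8v + 6t**2 + tk + 24t - 2k**2 + 16k) + (-4t - 4k)(-9v**2 + 25vt + 19vk - 8v + 6t**2 + tk + 24t - 2k**2 + 16k); both groups contain (-9v**2 + 25vt + 19vk - 8v + 6t**2 + tk + 24t - 2k**2 + 16k), so (9v - 4t - 4k) is a factor with cofactor -9v**2 + 25vt + 19vk - 8v + 6t**2 + tk + 24t - 2k**2 + 16k.
The cofactor groups again: -9v**2 + 25vt + 19vk - 8v + 6t**2 + tk + 24t - 2k**2 + 16k = -9v(v - 3t - 2k) + (-2t + k - 8)(v - 3t - 2k); both groups contain (v - 3t - 2k), giving -(9v + 2t - k + 8)(v - 3t - 2k).

-(v - 3t - 2k)(9v - 4t - 4k)(9v + 2t - k + 8)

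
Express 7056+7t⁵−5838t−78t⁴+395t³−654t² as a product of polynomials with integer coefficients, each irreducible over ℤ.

(7t−8)(t+3)(t−7)(t²−6t+42)

By the rational root theorem, t = −3 is a root, giving the factor (t+3) and quotient 7t⁴−99t³+692t²−2730t+2352.
Continuing, t = 7 is a root, giving the factor (t−7) and quotient 7t³−50t²+342t−336.
Continuing, t = 8/7 is a root, giving the factor (7t−8) and quotient t²−6t+42.
The quadratic t²−6t+42 has discriminant −132 < 0 and is irreducible over ℤ.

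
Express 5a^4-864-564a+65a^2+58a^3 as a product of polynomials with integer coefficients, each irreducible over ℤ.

Testing divisors of the constant over divisors of the leading coefficient, a = 3 is a root, so (a-3) divides it; the quotient is 5a^3+73a^2+284a+288.
Next, a = -9 is a root, giving the factor (a+9) and quotient 5a^2+28a+32.
The remaining quadratic factors as (5a+8)(a+4).

(5a+8)(a+4)(a+9)(a-3)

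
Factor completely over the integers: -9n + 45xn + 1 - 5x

Group as (45xn - 5x) + (-9n + 1) = 5x(9n - 1) - (9n - 1).
Both groups share the factor (9n - 1).

(5x - 1)(9n - 1)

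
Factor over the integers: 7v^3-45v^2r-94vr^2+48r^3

Group: 7v(v^2-6vr-16r^2) - 3r(v^2-6vr-16r^2); both groups contain (v^2-6vr-16r^2), so (7v-3r) is a factor with cofactor v^2-6vr-16r^2.
The cofactor groups again: v^2-6vr-16r^2 = v(v-8r) + 2r(v-8r); both groups contain (v-8r), giving (v+2r)(v-8r).

(7v-3r)(v-8r)(v+2r)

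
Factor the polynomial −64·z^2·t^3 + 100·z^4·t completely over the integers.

4·t·z^2·(5·z − 4·t)·(5·z + 4·t)

Every term has a factor of 4·z^2·t. Then 25·z^2 − 16·t^2 = (5·z)² − (4·t)².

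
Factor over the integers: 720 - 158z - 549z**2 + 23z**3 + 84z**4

(3z + 5)(4z - 9)(7z - 8)(z + 2)

By the rational root theorem, z = -2 is a root, giving the factor (z + 2) and quotient 84z**3 - 145z**2 - 259z + 360.
Next, z = 9/4 is a root, giving the factor (4z - 9) and quotient 21z**2 + 11z - 40.
The remaining quadratic factors as (3z + 5)(7z - 8).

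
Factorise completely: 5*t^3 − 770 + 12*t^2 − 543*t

(5*t + 7)*(t + 11)*(t − 10)

By the rational root theorem, t = −11 is a root, so (t + 11) divides it; the quotient is 5*t^2 − 43*t − 70.
The remaining quadratic factors as (5*t + 7)(t − 10).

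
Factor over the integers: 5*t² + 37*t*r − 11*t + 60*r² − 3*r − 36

(5*t + 12*r + 9)*(t + 5*r − 4)

Group: 5*t*(t + 5*r − 4) + (12*r + 9)*(t + 5*r − 4); both groups contain (t + 5*r − 4).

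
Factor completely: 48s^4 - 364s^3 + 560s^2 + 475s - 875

(2s - 5)(4s - 5)(6s + 7)(s - 5)

Among the possible rational roots, s = -7/6 is a root, so (6s + 7) is a factor; dividing leaves 8s^3 - 70s^2 + 175s - 125.
Continuing, s = 5 is a root, giving the factor (s - 5) and quotient 8s^2 - 30s + 25.
The remaining quadratic factors as (4s - 5)(2s - 5).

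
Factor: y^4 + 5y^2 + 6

(y^2 + 2)(y^2 + 3)

Substitute u = y^2 to get a quadratic in u, then factor.
y^2 + 2 is irreducible over ℤ (always positive, so no real roots).
y^2 + 3 is irreducible over ℤ (always positive, so no real roots).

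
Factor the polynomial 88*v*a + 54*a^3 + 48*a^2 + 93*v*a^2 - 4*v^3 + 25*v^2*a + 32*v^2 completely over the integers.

Group: 4*v*(-v^2 + 7*v*a + 8*v + 18*a^2 + 16*a) + 3*a*(-v^2 + 7*v*a + 8*v + 18*a^2 + 16*a); both groups contain (-v^2 + 7*v*a + 8*v + 18*a^2 + 16*a), so (4*v + 3*a) is a factor with cofactor -v^2 + 7*v*a + 8*v + 18*a^2 + 16*a.
The cofactor groups again: -v^2 + 7*v*a + 8*v + 18*a^2 + 16*a = -v*(v + 2*a) + (9*a + 8)*(v + 2*a); both groups contain (v + 2*a), giving -(v - 9*a - 8)*(v + 2*a).

-(v - 9*a - 8)*(v + 2*a)*(4*v + 3*a)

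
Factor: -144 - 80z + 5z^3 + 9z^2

Testing divisors of the constant over divisors of the leading coefficient, z = -4 is a root, so (z + 4) divides it; the quotient is 5z^2 - 11z - 36.
The remaining quadratic factors as (5z + 9)(z - 4).

(5z + 9)(z + 4)(z - 4)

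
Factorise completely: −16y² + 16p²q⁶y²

16y²(pq³ + 1)(pq³ − 1)

Pull out the common factor 16y², leaving p²q⁶ − 1.
Recognize a difference of squares with the parts pq³ and 1.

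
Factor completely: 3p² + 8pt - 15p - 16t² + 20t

(3p - 4t)(p + 4t - 5)

Group: p(3p - 4t) + (4t - 5)(3p - 4t); both groups contain (3p - 4t).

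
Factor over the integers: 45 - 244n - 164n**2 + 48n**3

Trying the rational-root candidates, n = 9/2 is a root, giving the factor (2n - 9) and quotient 24n**2 + 26n - 5.
The remaining quadratic factors as (6n - 1)(4n + 5).

(2n - 9)(4n + 5)(6n - 1)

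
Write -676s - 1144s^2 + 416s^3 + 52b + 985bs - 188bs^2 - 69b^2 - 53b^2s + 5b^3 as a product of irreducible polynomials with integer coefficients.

Group: 5b(b^2 - 9bs - 13b - 52s^2 + 169s) + (-8s - 4)(b^2 - 9bs - 13b - 52s^2 + 169s); both groups contain (b^2 - 9bs - 13b - 52s^2 + 169s), so (5b - 8s - 4) is a factor with cofactor b^2 - 9bs - 13b - 52s^2 + 169s.
The cofactor groups again: b^2 - 9bs - 13b - 52s^2 + 169s = b(b - 13s) + (4s - 13)(b - 13s); both groups contain (b - 13s), giving (b + 4s - 13)(b - 13s).

(5b - 8s - 4)(b + 4s - 13)(b - 13s)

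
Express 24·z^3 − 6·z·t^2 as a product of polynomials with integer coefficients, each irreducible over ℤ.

Every term has a factor of 6·z. Then 4·z^2 − t^2 = (2·z)² − (t)².

6·z·(2·z − t)·(2·z + t)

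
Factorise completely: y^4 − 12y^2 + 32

Substitute u = y^2 to get a quadratic in u, then factor.
y^2 − 8 is irreducible over ℤ (8 is not a perfect square).
y^2 − 4 is a difference of squares.

(y + 2)(y − 2)(y^2 − 8)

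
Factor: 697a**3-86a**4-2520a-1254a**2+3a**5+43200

Trying the rational-root candidates, a = 15 is a root, so (a-15) divides it; the quotient is 3a**4-41a**3+82a**2-24a-2880.
Next, a = 12 is a root, so (a-12) divides it; the quotient is 3a**3-5a**2+22a+240.
Continuing, a = -10/3 is a root, giving the factor (3a+10) and quotient a**2-5a+24.
The quadratic a**2-5a+24 has discriminant -71 < 0 and is irreducible over ℤ.

(3a+10)(a-12)(a-15)(a**2-5a+24)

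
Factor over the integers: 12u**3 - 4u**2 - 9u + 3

(3u - 1)(4u**2 - 3)

Group as (12u**3 - 9u) + (-4u**2 + 3) = 3u(4u**2 - 3) - (4u**2 - 3).
Both groups share the factor (4u**2 - 3).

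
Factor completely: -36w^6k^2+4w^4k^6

Every term has a factor of 4w^4k^2; factoring it out leaves -9w^2+k^4.
Recognize a difference of squares with the parts k^2 and 3w.

-4k^2w^4(3w-k^2)(3w+k^2)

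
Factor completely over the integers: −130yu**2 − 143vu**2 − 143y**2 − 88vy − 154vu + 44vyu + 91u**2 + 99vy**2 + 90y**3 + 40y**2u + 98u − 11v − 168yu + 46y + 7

(y − u − 1)(11v + 10y − 7)(9y + 13u + 1)

Group: 9y(11vy − 11vu − 11v + 10y**2 − 10yu − 17y + 7u + 7) + (13u + 1)(11vy − 11vu − 11v + 10y**2 − 10yu − 17y + 7u + 7); both groups contain (11vy − 11vu − 11v + 10y**2 − 10yu − 17y + 7u + 7), so (9y + 13u + 1) is a factor with cofactor 11vy − 11vu − 11v + 10y**2 − 10yu − 17y + 7u + 7.
The cofactor groups again: 11vy − 11vu − 11v + 10y**2 − 10yu − 17y + 7u + 7 = 11v(y − u − 1) + (10y − 7)(y − u − 1); both groups contain (y − u − 1), giving (11v + 10y − 7)(y − u − 1).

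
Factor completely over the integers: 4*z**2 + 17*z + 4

Need a pair with product 4·4 = 16 and sum 17: that's 16 and 1.
Split the middle term: 4*z**2 + 16*z + z + 4 = 4*z*(z + 4) + (z + 4).

(4*z + 1)*(z + 4)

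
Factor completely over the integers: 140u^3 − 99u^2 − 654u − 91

Trying the rational-root candidates, u = 13/5 is a root, so (5u − 13) is a factor; dividing leaves 28u^2 + 53u + 7.
The remaining quadratic factors as (4u + 7)(7u + 1).

(4u + 7)(5u − 13)(7u + 1)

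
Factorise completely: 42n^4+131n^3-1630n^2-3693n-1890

Testing divisors of the constant over divisors of the leading coefficient, n = -5/6 is a root, so (6n+5) divides it; the quotient is 7n^3+16n^2-285n-378.
Next, n = 6 is a root, so (n-6) is a factor; dividing leaves 7n^2+58n+63.
The remaining quadratic factors as (n+7)(7n+9).

(6n+5)(7n+9)(n+7)(n-6)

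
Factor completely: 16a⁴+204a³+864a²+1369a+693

(2a+11)(2a+9)(4a+7)(a+1)

Among the possible rational roots, a = −11/2 is a root, so (2a+11) is a factor; dividing leaves 8a³+58a²+113a+63.
Next, a = −1 is a root, so (a+1) divides it; the quotient is 8a²+50a+63.
The remaining quadratic factors as (4a+7)(2a+9).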